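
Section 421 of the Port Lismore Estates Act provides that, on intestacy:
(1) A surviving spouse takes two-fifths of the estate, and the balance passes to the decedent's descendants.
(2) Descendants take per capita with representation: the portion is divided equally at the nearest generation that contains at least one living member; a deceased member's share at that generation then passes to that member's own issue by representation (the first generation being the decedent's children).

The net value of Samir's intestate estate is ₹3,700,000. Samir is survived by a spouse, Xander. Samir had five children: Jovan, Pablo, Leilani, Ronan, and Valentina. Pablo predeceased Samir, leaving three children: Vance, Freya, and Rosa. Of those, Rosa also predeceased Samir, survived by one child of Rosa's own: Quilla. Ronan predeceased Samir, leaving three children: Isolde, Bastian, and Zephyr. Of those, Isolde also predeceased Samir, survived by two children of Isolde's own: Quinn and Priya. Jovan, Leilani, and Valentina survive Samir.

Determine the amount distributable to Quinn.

Quinn receives ₹74,000.

Xander takes two-fifths of ₹3,700,000 = ₹1,480,000. The remaining ₹2,220,000 passes to the descendants.
The descendants' portion (₹2,220,000) is divided into 5 shares of ₹444,000: Jovan, Leilani, and Valentina each take ₹444,000; Pablo's ₹444,000 share passes to Pablo's issue; Ronan's ₹444,000 share passes to Ronan's issue.
Pablo's share (₹444,000) is divided into 3 shares of ₹148,000: Vance and Freya each take ₹148,000; Rosa's ₹148,000 share passes to Rosa's issue.
Rosa's share (₹148,000) passes entirely to Quilla.
Ronan's share (₹444,000) is divided into 3 shares of ₹148,000: Bastian and Zephyr each take ₹148,000; Isolde's ₹148,000 share passes to Isolde's issue.
Isolde's share (₹148,000) is divided into 2 shares of ₹74,000: Quinn and Priya each take ₹74,000.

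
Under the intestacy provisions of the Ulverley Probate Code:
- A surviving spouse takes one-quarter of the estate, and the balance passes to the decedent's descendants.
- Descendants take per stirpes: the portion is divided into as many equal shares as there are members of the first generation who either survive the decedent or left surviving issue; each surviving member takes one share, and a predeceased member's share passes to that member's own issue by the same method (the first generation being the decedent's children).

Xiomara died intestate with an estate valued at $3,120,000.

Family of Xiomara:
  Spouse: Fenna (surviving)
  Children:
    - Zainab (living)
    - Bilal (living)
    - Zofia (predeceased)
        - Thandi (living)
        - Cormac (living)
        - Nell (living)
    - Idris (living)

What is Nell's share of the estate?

Nell receives $195,000.

Fenna takes one-quarter of $3,120,000 = $780,000. The remaining $2,340,000 passes to the descendants.
The descendants' portion ($2,340,000) is divided into 4 shares of $585,000: Zainab, Bilal, and Idris each take $585,000; Zofia's $585,000 share passes to Zofia's issue.
Zofia's share ($585,000) is divided into 3 shares of $195,000: Thandi, Cormac, and Nell each take $195,000.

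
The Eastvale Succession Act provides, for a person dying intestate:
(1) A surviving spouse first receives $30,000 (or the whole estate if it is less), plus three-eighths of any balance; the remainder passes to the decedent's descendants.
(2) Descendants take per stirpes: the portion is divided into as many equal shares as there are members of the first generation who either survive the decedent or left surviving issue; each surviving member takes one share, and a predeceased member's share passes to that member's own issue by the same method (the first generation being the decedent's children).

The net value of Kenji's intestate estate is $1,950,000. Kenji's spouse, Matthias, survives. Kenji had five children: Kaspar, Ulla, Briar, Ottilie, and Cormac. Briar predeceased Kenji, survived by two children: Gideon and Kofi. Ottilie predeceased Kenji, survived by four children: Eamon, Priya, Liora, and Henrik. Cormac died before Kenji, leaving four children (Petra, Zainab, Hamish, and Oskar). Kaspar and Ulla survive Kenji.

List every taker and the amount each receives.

Matthias: $750,000; Kaspar: $240,000; Ulla: $240,000; Gideon: $120,000; Kofi: $120,000; Eamon: $60,000; Priya: $60,000; Liora: $60,000; Henrik: $60,000; Petra: $60,000; Zainab: $60,000; Hamish: $60,000; Oskar: $60,000

Matthias first takes $30,000, leaving a balance of $1,920,000. Matthias then takes three-eighths of the balance ($720,000), for a total of $750,000. The remaining $1,200,000 passes to the descendants.
The descendants' portion ($1,200,000) is divided into 5 shares of $240,000: Kaspar and Ulla each take $240,000; Briar's $240,000 share passes to Briar's issue; Ottilie's $240,000 share passes to Ottilie's issue; Cormac's $240,000 share passes to Cormac's issue.
Briar's share ($240,000) is divided into 2 shares of $120,000: Gideon and Kofi each take $120,000.
Ottilie's share ($240,000) is divided into 4 shares of $60,000: Eamon, Priya, Liora, and Henrik each take $60,000.
Cormac's share ($240,000) is divided into 4 shares of $60,000: Petra, Zainab, Hamish, and Oskar each take $60,000.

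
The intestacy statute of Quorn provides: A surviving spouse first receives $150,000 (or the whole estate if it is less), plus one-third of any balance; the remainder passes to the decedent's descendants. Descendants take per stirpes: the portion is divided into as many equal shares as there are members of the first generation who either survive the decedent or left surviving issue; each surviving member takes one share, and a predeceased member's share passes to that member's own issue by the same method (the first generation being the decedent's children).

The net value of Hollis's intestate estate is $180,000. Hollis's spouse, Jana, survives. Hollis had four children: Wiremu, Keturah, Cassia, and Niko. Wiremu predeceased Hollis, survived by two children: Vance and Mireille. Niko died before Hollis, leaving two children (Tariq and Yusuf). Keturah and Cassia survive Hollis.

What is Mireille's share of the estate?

Jana first takes $150,000, leaving a balance of $30,000. Jana then takes one-third of the balance ($10,000), for a total of $160,000. The remaining $20,000 passes to the descendants.
The descendants' portion ($20,000) is divided into 4 shares of $5,000: Keturah and Cassia each take $5,000; Wiremu's $5,000 share passes to Wiremu's issue; Niko's $5,000 share passes to Niko's issue.
Wiremu's share ($5,000) is divided into 2 shares of $2,500: Vance and Mireille each take $2,500.
Niko's share ($5,000) is divided into 2 shares of $2,500: Tariq and Yusuf each take $2,500.

Mireille receives $2,500.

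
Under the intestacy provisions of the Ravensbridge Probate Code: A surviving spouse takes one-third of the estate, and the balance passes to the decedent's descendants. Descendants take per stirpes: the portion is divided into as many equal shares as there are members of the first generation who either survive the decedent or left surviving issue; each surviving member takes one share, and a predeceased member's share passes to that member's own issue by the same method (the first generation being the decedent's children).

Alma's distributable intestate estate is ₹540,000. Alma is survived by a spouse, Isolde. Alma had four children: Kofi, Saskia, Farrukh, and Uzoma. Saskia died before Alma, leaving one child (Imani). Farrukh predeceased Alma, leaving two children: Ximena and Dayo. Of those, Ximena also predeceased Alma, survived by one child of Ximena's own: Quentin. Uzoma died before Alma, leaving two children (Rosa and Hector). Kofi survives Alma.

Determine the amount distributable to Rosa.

Rosa receives ₹45,000.

Isolde takes one-third of ₹540,000 = ₹180,000. The remaining ₹360,000 passes to the descendants.
The descendants' portion (₹360,000) is divided into 4 shares of ₹90,000: Kofi takes ₹90,000; Saskia's ₹90,000 share passes to Saskia's issue; Farrukh's ₹90,000 share passes to Farrukh's issue; Uzoma's ₹90,000 share passes to Uzoma's issue.
Saskia's share (₹90,000) passes entirely to Imani.
Farrukh's share (₹90,000) is divided into 2 shares of ₹45,000: Dayo takes ₹45,000; Ximena's ₹45,000 share passes to Ximena's issue.
Ximena's share (₹45,000) passes entirely to Quentin.
Uzoma's share (₹90,000) is divided into 2 shares of ₹45,000: Rosa and Hector each take ₹45,000.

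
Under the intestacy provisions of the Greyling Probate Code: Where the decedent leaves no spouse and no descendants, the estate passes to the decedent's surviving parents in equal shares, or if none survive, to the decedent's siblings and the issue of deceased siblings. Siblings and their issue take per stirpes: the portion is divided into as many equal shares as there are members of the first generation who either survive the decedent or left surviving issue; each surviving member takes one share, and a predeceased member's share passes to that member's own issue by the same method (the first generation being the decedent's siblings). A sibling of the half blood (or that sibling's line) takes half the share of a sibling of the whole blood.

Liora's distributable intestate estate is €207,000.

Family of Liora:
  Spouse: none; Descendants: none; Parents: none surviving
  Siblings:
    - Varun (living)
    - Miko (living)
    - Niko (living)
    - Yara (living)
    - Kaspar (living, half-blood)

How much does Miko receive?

Miko receives €46,000.

The entire €207,000 passes to the siblings and their issue.
Counting each half-blood sibling's line as half a unit, there are 9/2 units in €207,000, so one unit is €46,000. Whole-blood lines (Varun, Miko, Niko, and Yara) take €46,000 each; half-blood lines (Kaspar) take €23,000 each.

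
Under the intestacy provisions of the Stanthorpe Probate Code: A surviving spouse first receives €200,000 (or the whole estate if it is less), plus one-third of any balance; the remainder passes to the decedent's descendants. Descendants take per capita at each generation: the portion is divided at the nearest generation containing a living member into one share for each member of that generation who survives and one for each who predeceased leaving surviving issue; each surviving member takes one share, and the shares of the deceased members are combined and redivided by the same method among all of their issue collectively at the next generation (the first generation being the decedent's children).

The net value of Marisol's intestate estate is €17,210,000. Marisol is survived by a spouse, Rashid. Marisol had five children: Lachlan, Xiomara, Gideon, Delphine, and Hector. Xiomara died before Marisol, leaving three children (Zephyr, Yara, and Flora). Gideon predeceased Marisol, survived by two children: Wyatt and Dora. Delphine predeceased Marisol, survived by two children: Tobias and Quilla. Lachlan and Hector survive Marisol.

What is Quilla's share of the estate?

Rashid first takes €200,000, leaving a balance of €17,010,000. Rashid then takes one-third of the balance (€5,670,000), for a total of €5,870,000. The remaining €11,340,000 passes to the descendants.
The descendants' portion (€11,340,000) is divided at the children's generation into 5 shares of €2,268,000. Lachlan and Hector each take €2,268,000. The 3 shares of the deceased (Xiomara, Gideon, and Delphine) are combined into a pool of €6,804,000.
That pool (€6,804,000) is divided at the grandchildren's generation equally among Zephyr, Yara, Flora, Wyatt, Dora, Tobias, and Quilla: €972,000 each.

Quilla receives €972,000.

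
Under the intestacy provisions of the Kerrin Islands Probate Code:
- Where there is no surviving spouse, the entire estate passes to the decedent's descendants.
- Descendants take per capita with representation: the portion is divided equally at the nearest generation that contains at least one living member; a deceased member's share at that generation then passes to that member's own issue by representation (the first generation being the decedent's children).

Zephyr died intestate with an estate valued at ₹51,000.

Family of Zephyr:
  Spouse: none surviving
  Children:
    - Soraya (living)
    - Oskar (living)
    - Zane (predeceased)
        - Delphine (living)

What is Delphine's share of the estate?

Delphine receives ₹17,000.

The entire ₹51,000 passes to the descendants.
That amount (₹51,000) is divided into 3 shares of ₹17,000: Soraya and Oskar each take ₹17,000; Zane's ₹17,000 share passes to Zane's issue.
Zane's share (₹17,000) passes entirely to Delphine.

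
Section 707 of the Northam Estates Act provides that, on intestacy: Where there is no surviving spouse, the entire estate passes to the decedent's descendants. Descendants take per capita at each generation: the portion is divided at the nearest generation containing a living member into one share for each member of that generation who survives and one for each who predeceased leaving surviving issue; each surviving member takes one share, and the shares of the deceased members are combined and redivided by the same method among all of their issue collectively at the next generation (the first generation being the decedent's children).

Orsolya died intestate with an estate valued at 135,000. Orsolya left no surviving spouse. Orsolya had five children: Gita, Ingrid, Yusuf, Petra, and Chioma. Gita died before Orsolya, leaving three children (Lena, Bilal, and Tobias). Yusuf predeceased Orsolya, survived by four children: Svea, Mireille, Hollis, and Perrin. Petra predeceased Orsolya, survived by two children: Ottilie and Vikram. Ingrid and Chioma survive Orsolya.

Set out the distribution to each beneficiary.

Lena: 9,000; Bilal: 9,000; Tobias: 9,000; Ingrid: 27,000; Svea: 9,000; Mireille: 9,000; Hollis: 9,000; Perrin: 9,000; Ottilie: 9,000; Vikram: 9,000; Chioma: 27,000

The entire 135,000 passes to the descendants.
That amount (135,000) is divided at the children's generation into 5 shares of 27,000. Ingrid and Chioma each take 27,000. The 3 shares of the deceased (Gita, Yusuf, and Petra) are combined into a pool of 81,000.
That pool (81,000) is divided at the grandchildren's generation equally among Lena, Bilal, Tobias, Svea, Mireille, Hollis, Perrin, Ottilie, and Vikram: 9,000 each.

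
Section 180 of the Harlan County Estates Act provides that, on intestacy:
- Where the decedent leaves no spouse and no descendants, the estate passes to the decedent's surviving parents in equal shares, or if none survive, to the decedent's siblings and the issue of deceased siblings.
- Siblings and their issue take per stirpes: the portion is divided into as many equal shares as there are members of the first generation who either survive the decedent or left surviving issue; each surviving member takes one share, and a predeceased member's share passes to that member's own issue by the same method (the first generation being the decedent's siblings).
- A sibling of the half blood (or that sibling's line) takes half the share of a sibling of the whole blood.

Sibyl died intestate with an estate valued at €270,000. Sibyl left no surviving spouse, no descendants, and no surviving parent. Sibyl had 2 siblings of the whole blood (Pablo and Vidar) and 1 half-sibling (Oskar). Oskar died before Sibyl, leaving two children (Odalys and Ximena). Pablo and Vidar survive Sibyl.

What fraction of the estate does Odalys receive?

Odalys receives 1/10 of the estate.

The entire €270,000 passes to the siblings and their issue.
Counting each half-blood sibling's line as half a unit, there are 5/2 units in €270,000, so one unit is €108,000. Whole-blood lines (Pablo and Vidar) take €108,000 each; half-blood lines (Oskar) take €54,000 each.
Oskar's share (€54,000) is divided into 2 shares of €27,000: Odalys and Ximena each take €27,000.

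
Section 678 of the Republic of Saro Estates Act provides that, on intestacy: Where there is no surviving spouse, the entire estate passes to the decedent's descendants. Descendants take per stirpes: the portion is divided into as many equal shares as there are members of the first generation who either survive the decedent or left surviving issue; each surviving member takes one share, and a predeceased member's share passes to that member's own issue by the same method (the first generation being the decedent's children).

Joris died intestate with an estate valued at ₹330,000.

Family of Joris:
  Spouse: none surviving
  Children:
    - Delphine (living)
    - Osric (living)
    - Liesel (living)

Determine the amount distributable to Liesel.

The entire ₹330,000 passes to the descendants.
That amount (₹330,000) is divided into 3 shares of ₹110,000: Delphine, Osric, and Liesel each take ₹110,000.

Liesel receives ₹110,000.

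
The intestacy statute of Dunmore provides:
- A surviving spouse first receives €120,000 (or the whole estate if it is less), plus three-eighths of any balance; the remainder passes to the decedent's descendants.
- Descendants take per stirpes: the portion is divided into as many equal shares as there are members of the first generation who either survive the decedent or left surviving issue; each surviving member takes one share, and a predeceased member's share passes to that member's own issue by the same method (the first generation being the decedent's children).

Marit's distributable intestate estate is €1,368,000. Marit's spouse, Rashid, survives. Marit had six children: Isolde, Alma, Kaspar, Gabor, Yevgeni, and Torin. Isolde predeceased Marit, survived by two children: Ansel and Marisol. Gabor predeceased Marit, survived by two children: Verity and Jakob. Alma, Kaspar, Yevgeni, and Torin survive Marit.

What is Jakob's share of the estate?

Jakob receives €65,000.

Rashid first takes €120,000, leaving a balance of €1,248,000. Rashid then takes three-eighths of the balance (€468,000), for a total of €588,000. The remaining €780,000 passes to the descendants.
The descendants' portion (€780,000) is divided into 6 shares of €130,000: Alma, Kaspar, Yevgeni, and Torin each take €130,000; Isolde's €130,000 share passes to Isolde's issue; Gabor's €130,000 share passes to Gabor's issue.
Isolde's share (€130,000) is divided into 2 shares of €65,000: Ansel and Marisol each take €65,000.
Gabor's share (€130,000) is divided into 2 shares of €65,000: Verity and Jakob each take €65,000.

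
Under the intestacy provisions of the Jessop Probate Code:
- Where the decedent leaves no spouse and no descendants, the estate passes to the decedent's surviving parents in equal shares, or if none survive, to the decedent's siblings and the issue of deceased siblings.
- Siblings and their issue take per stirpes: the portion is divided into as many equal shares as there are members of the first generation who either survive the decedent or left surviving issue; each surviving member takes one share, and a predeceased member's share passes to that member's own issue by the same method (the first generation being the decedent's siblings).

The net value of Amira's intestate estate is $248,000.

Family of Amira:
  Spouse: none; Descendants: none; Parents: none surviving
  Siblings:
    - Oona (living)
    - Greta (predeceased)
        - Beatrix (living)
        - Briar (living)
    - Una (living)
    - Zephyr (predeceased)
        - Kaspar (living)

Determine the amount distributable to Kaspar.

Kaspar receives $62,000.

The entire $248,000 passes to the siblings and their issue.
That amount ($248,000) is divided into 4 shares of $62,000: Oona and Una each take $62,000; Greta's $62,000 share passes to Greta's issue; Zephyr's $62,000 share passes to Zephyr's issue.
Greta's share ($62,000) is divided into 2 shares of $31,000: Beatrix and Briar each take $31,000.
Zephyr's share ($62,000) passes entirely to Kaspar.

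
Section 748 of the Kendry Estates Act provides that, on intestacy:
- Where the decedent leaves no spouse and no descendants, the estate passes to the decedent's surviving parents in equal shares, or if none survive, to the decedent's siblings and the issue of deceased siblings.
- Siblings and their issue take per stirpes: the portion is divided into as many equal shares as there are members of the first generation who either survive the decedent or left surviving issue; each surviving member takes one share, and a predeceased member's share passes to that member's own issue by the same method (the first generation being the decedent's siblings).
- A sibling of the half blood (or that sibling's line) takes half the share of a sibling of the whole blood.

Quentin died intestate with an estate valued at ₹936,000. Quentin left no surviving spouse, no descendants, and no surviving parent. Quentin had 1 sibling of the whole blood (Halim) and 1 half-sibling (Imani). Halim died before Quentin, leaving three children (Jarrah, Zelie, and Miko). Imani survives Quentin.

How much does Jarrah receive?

Jarrah receives ₹208,000.

The entire ₹936,000 passes to the siblings and their issue.
Counting each half-blood sibling's line as half a unit, there are 3/2 units in ₹936,000, so one unit is ₹624,000. Whole-blood lines (Halim) take ₹624,000 each; half-blood lines (Imani) take ₹312,000 each.
Halim's share (₹624,000) is divided into 3 shares of ₹208,000: Jarrah, Zelie, and Miko each take ₹208,000.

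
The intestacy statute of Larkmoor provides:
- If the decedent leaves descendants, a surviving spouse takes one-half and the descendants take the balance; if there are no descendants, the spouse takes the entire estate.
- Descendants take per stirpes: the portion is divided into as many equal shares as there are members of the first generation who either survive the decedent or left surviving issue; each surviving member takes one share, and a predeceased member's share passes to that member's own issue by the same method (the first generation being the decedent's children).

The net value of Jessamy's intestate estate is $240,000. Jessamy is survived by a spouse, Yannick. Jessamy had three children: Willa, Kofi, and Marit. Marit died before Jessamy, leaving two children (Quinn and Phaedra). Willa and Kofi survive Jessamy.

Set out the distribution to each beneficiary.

Yannick: $120,000; Willa: $40,000; Kofi: $40,000; Quinn: $20,000; Phaedra: $20,000

Yannick takes one-half of $240,000 = $120,000. The remaining $120,000 passes to the descendants.
The descendants' portion ($120,000) is divided into 3 shares of $40,000: Willa and Kofi each take $40,000; Marit's $40,000 share passes to Marit's issue.
Marit's share ($40,000) is divided into 2 shares of $20,000: Quinn and Phaedra each take $20,000.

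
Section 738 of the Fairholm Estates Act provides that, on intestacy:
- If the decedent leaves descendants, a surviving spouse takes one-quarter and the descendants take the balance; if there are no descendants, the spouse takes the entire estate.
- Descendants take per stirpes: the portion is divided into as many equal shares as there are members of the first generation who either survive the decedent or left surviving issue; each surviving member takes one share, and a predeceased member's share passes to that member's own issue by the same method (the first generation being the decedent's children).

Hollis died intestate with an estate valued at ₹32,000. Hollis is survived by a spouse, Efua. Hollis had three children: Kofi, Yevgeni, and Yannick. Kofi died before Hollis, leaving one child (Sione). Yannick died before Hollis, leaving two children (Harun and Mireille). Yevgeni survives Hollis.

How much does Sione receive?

Sione receives ₹8,000.

Efua takes one-quarter of ₹32,000 = ₹8,000. The remaining ₹24,000 passes to the descendants.
The descendants' portion (₹24,000) is divided into 3 shares of ₹8,000: Yevgeni takes ₹8,000; Kofi's ₹8,000 share passes to Kofi's issue; Yannick's ₹8,000 share passes to Yannick's issue.
Kofi's share (₹8,000) passes entirely to Sione.
Yannick's share (₹8,000) is divided into 2 shares of ₹4,000: Harun and Mireille each take ₹4,000.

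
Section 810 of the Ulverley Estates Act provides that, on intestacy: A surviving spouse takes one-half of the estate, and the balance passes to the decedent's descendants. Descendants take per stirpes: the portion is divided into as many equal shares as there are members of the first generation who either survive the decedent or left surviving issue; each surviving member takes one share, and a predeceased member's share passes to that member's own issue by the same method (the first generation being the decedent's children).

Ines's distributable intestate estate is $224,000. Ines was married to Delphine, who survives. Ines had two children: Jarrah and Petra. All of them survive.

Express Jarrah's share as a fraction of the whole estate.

Jarrah receives 1/4 of the estate.

Delphine takes one-half of $224,000 = $112,000. The remaining $112,000 passes to the descendants.
The descendants' portion ($112,000) is divided into 2 shares of $56,000: Jarrah and Petra each take $56,000.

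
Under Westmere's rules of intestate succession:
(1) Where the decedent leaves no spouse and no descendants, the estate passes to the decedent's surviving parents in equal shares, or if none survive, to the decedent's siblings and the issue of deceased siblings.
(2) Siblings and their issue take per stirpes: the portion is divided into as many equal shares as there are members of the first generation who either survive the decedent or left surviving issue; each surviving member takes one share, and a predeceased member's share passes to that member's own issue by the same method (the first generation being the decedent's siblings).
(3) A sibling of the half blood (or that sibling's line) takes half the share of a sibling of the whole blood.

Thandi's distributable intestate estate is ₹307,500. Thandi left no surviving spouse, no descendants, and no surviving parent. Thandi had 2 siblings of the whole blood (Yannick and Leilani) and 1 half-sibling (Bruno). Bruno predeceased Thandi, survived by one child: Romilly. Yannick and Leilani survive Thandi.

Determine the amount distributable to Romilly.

The entire ₹307,500 passes to the siblings and their issue.
Counting each half-blood sibling's line as half a unit, there are 5/2 units in ₹307,500, so one unit is ₹123,000. Whole-blood lines (Yannick and Leilani) take ₹123,000 each; half-blood lines (Bruno) take ₹61,500 each.
Bruno's share (₹61,500) passes entirely to Romilly.

Romilly receives ₹61,500.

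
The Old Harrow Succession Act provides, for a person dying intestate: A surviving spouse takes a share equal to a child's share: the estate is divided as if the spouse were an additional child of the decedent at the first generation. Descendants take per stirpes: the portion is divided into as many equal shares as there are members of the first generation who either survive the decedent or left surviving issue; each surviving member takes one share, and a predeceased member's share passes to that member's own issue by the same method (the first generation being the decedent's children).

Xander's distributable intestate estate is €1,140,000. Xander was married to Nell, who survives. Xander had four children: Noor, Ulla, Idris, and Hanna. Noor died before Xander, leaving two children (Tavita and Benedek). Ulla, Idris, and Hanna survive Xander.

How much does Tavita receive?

Tavita receives €114,000.

The spouse counts as an additional share at the children's level, so there are 5 primary shares of €228,000. Nell takes one such share (€228,000).
The children's combined portion (€912,000) is divided into 4 shares of €228,000: Ulla, Idris, and Hanna each take €228,000; Noor's €228,000 share passes to Noor's issue.
Noor's share (€228,000) is divided into 2 shares of €114,000: Tavita and Benedek each take €114,000.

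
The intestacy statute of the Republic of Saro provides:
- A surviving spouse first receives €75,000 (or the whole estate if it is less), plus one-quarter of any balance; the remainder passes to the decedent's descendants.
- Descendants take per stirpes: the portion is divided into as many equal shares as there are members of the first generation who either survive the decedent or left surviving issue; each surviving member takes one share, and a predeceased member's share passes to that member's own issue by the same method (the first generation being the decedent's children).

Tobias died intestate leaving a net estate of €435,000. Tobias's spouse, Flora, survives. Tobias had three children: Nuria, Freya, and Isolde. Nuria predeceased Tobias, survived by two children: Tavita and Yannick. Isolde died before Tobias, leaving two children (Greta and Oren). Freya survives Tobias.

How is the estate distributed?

Flora first takes €75,000, leaving a balance of €360,000. Flora then takes one-quarter of the balance (€90,000), for a total of €165,000. The remaining €270,000 passes to the descendants.
The descendants' portion (€270,000) is divided into 3 shares of €90,000: Freya takes €90,000; Nuria's €90,000 share passes to Nuria's issue; Isolde's €90,000 share passes to Isolde's issue.
Nuria's share (€90,000) is divided into 2 shares of €45,000: Tavita and Yannick each take €45,000.
Isolde's share (€90,000) is divided into 2 shares of €45,000: Greta and Oren each take €45,000.

Flora: €165,000; Tavita: €45,000; Yannick: €45,000; Freya: €90,000; Greta: €45,000; Oren: €45,000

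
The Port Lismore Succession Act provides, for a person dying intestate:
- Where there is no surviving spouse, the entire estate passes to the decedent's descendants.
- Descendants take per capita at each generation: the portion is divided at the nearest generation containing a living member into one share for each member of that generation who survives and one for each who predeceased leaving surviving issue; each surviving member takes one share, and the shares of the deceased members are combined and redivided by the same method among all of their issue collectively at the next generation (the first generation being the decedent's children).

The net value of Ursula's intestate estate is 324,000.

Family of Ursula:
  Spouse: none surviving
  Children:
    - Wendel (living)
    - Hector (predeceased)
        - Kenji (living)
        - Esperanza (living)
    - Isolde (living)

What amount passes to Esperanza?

Esperanza receives 54,000.

The entire 324,000 passes to the descendants.
That amount (324,000) is divided at the children's generation into 3 shares of 108,000. Wendel and Isolde each take 108,000. The remaining share for the deceased Hector (108,000) is carried to the next generation.
That pool (108,000) is divided at the grandchildren's generation equally among Kenji and Esperanza: 54,000 each.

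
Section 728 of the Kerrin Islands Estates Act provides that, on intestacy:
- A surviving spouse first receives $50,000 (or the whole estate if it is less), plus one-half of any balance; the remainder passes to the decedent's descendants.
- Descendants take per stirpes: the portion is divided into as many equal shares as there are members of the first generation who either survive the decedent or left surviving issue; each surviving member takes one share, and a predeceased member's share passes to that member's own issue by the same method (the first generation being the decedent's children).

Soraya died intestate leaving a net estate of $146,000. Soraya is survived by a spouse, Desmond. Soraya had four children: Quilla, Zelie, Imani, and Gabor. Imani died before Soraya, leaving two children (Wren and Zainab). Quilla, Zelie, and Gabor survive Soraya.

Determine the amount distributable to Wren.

Desmond first takes $50,000, leaving a balance of $96,000. Desmond then takes one-half of the balance ($48,000), for a total of $98,000. The remaining $48,000 passes to the descendants.
The descendants' portion ($48,000) is divided into 4 shares of $12,000: Quilla, Zelie, and Gabor each take $12,000; Imani's $12,000 share passes to Imani's issue.
Imani's share ($12,000) is divided into 2 shares of $6,000: Wren and Zainab each take $6,000.

Wren receives $6,000.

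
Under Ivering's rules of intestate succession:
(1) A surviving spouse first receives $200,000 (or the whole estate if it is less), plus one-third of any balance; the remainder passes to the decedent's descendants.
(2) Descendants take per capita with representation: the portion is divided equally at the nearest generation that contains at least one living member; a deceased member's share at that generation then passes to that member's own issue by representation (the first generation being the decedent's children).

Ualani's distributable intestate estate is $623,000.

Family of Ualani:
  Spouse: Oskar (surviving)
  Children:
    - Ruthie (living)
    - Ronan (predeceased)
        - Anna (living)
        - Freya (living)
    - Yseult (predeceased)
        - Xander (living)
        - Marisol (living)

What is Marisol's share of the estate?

Marisol receives $47,000.

Oskar first takes $200,000, leaving a balance of $423,000. Oskar then takes one-third of the balance ($141,000), for a total of $341,000. The remaining $282,000 passes to the descendants.
The descendants' portion ($282,000) is divided into 3 shares of $94,000: Ruthie takes $94,000; Ronan's $94,000 share passes to Ronan's issue; Yseult's $94,000 share passes to Yseult's issue.
Ronan's share ($94,000) is divided into 2 shares of $47,000: Anna and Freya each take $47,000.
Yseult's share ($94,000) is divided into 2 shares of $47,000: Xander and Marisol each take $47,000.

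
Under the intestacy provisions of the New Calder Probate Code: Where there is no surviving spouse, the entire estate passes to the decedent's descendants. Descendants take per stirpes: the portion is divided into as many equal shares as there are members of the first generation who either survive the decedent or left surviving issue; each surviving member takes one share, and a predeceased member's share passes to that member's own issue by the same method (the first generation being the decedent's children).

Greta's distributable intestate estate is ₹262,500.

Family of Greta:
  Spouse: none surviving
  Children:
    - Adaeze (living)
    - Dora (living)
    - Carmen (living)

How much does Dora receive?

Dora receives ₹87,500.

The entire ₹262,500 passes to the descendants.
That amount (₹262,500) is divided into 3 shares of ₹87,500: Adaeze, Dora, and Carmen each take ₹87,500.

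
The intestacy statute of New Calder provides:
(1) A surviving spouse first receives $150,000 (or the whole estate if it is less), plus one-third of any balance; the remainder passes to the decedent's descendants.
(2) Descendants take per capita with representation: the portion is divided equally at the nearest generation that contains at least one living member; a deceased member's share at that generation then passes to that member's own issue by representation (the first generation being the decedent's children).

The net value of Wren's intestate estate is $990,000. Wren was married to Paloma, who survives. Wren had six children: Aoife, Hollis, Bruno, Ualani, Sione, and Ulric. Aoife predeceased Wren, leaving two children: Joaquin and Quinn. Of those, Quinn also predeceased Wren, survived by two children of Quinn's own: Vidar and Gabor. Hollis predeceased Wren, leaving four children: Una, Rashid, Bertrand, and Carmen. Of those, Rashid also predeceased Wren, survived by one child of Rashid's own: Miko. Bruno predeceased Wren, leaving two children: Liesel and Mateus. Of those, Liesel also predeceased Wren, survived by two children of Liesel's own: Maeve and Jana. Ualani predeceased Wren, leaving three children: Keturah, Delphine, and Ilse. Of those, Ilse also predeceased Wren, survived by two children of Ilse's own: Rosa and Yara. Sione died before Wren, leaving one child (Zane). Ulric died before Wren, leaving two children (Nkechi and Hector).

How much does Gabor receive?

Gabor receives $20,000.

Paloma first takes $150,000, leaving a balance of $840,000. Paloma then takes one-third of the balance ($280,000), for a total of $430,000. The remaining $560,000 passes to the descendants.
No child survives, so the initial division is made at the grandchildren's generation.
The descendants' portion ($560,000) is divided into 14 shares of $40,000: Joaquin, Una, Bertrand, Carmen, Mateus, Keturah, Delphine, Zane, Nkechi, and Hector each take $40,000; Quinn's $40,000 share passes to Quinn's issue; Rashid's $40,000 share passes to Rashid's issue; Liesel's $40,000 share passes to Liesel's issue; Ilse's $40,000 share passes to Ilse's issue.
Quinn's share ($40,000) is divided into 2 shares of $20,000: Vidar and Gabor each take $20,000.
Rashid's share ($40,000) passes entirely to Miko.
Liesel's share ($40,000) is divided into 2 shares of $20,000: Maeve and Jana each take $20,000.
Ilse's share ($40,000) is divided into 2 shares of $20,000: Rosa and Yara each take $20,000.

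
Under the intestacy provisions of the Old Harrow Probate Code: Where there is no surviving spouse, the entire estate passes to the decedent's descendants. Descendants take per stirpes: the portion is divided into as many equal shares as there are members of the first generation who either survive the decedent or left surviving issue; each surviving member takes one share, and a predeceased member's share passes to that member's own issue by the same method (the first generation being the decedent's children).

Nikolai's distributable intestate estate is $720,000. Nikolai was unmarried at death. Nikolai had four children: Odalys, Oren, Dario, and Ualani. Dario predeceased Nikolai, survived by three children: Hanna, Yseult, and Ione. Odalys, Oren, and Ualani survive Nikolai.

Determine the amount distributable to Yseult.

The entire $720,000 passes to the descendants.
That amount ($720,000) is divided into 4 shares of $180,000: Odalys, Oren, and Ualani each take $180,000; Dario's $180,000 share passes to Dario's issue.
Dario's share ($180,000) is divided into 3 shares of $60,000: Hanna, Yseult, and Ione each take $60,000.

Yseult receives $60,000.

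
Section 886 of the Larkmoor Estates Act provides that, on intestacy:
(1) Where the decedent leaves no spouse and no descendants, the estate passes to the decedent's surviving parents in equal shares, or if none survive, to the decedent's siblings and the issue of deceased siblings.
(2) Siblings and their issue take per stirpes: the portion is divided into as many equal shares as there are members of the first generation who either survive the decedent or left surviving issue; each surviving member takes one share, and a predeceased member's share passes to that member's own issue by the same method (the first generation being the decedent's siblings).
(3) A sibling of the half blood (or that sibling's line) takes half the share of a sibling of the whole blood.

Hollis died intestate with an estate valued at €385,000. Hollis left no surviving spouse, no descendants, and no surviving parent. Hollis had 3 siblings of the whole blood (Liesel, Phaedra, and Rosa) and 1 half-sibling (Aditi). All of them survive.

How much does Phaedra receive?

Phaedra receives €110,000.

The entire €385,000 passes to the siblings and their issue.
Counting each half-blood sibling's line as half a unit, there are 7/2 units in €385,000, so one unit is €110,000. Whole-blood lines (Liesel, Phaedra, and Rosa) take €110,000 each; half-blood lines (Aditi) take €55,000 each.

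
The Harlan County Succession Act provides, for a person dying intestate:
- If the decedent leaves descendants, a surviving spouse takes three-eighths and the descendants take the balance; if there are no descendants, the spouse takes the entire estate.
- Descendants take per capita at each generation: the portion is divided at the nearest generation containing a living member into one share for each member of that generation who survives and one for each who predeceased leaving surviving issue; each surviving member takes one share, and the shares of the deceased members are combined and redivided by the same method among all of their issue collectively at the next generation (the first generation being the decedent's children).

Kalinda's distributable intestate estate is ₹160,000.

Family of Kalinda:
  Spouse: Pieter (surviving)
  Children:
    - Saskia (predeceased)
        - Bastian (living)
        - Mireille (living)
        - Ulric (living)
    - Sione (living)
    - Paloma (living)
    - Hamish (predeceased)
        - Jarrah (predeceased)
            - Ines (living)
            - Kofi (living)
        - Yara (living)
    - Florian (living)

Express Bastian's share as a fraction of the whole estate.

Bastian receives 1/20 of the estate.

Pieter takes three-eighths of ₹160,000 = ₹60,000. The remaining ₹100,000 passes to the descendants.
The descendants' portion (₹100,000) is divided at the children's generation into 5 shares of ₹20,000. Sione, Paloma, and Florian each take ₹20,000. The 2 shares of the deceased (Saskia and Hamish) are combined into a pool of ₹40,000.
That pool (₹40,000) is divided at the grandchildren's generation into 5 shares of ₹8,000. Bastian, Mireille, Ulric, and Yara each take ₹8,000. The remaining share for the deceased Jarrah (₹8,000) is carried to the next generation.
That pool (₹8,000) is divided at the great-grandchildren's generation equally among Ines and Kofi: ₹4,000 each.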